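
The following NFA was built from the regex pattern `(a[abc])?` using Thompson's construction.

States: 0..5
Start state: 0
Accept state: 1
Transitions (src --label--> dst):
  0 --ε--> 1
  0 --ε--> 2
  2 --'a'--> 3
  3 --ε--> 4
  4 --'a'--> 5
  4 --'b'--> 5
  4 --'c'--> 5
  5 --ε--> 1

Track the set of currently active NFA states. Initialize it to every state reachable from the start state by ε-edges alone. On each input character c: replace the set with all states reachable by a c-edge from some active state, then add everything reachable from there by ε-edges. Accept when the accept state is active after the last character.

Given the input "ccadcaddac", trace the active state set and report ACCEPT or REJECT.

initial (ε-close {0}): {0,1,2}
'c' @ 1: {}  — state set empty
rest 'cadcaddac' ignored (set empty)
final: {}; accept 1 not in set

Answer: REJECT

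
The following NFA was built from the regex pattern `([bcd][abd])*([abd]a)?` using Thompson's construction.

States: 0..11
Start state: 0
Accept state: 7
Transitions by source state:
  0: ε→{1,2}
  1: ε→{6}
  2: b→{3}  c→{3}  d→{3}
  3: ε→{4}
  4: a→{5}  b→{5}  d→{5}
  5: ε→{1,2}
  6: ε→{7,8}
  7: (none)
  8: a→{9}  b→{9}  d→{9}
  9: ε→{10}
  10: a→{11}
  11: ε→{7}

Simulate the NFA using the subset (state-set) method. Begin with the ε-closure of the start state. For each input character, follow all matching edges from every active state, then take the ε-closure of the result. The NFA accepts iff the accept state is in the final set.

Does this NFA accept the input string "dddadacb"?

Answer: ACCEPT

Steps:
S₀ = ε-closure({0}) = {0,1,2,6,7,8}
'd' @ 1: {3,4,9,10}
'd' @ 2: {1,2,5,6,7,8}  ✓accept
'd' @ 3: {3,4,9,10}
'a' @ 4: {1,2,5,6,7,8,11}  ✓accept
'd' @ 5: {3,4,9,10}
'a' @ 6: {1,2,5,6,7,8,11}  ✓accept
'c' @ 7: {3,4}
'b' @ 8: {1,2,5,6,7,8}  ✓accept
after full input: {1,2,5,6,7,8}  (accept=7 in)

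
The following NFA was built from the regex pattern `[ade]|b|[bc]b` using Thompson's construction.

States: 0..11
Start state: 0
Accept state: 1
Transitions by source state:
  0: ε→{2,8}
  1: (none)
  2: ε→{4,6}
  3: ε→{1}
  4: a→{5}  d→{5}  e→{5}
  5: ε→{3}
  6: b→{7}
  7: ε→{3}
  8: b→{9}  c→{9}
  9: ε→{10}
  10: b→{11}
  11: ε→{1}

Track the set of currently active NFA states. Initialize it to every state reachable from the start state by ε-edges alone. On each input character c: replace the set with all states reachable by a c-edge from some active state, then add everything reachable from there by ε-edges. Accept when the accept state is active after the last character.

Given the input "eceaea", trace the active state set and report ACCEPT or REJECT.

Answer: REJECT

Trace:
start: ε-closure({0}) = {0,2,4,6,8}
'e' @ 1: {1,3,5}  (accept∈set)
'c' @ 2: {}  — no active states
rest 'eaea' ignored (set empty)
final: {}; accept 1 not in set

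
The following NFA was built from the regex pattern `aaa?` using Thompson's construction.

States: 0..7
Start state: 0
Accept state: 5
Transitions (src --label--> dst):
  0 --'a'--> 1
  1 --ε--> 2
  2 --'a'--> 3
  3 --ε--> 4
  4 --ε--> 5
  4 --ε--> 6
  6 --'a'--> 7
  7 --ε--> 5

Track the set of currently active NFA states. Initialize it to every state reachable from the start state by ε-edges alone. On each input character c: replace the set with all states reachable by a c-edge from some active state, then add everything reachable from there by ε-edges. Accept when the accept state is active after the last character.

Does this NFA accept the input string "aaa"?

Answer: ACCEPT

Trace:
S₀ = ε-closure({0}) = {0}
'a' @ 1: {1,2}
'a' @ 2: {3,4,5,6}  (accept∈set)
'a' @ 3: {5,7}  (accept∈set)
end set {5,7} — state 5 in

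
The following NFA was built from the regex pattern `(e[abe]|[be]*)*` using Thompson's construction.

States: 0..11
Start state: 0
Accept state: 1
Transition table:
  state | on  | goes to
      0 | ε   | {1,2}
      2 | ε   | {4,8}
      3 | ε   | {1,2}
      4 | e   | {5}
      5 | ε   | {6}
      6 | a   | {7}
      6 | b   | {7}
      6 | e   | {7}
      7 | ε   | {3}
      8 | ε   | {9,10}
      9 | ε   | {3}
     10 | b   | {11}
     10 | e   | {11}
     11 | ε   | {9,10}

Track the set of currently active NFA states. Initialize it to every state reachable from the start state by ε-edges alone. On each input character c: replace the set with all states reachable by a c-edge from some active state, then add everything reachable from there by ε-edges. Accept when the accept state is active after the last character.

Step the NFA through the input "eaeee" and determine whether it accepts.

S₀ = ε-closure({0}) = {0,1,2,3,4,8,9,10}
'e' @ 1: {1,2,3,4,5,6,8,9,10,11}  (accept∈set)
'a' @ 2: {1,2,3,4,7,8,9,10}  (accept∈set)
'e' @ 3: {1,2,3,4,5,6,8,9,10,11}  (accept∈set)
'e' @ 4: {1,2,3,4,5,6,7,8,9,10,11}  (accept∈set)
'e' @ 5: {1,2,3,4,5,6,7,8,9,10,11}  (accept∈set)
final: {1,2,3,4,5,6,7,8,9,10,11}; accept 1 in set

Answer: ACCEPT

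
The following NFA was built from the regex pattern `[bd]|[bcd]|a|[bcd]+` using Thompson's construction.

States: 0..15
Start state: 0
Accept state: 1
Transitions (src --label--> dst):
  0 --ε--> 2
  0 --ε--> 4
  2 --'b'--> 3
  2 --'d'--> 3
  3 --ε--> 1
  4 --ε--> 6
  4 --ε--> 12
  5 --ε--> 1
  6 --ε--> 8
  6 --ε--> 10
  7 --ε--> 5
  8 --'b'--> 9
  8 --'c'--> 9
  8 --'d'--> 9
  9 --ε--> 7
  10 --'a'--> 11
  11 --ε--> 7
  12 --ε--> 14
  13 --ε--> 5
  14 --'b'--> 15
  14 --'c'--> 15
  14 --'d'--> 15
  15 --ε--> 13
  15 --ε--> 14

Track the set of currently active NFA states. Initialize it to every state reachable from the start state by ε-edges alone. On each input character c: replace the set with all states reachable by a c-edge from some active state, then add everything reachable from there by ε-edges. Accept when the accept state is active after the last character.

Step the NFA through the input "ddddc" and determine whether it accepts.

S₀ = ε-closure({0}) = {0,2,4,6,8,10,12,14}
'd' @ 1: {1,3,5,7,9,13,14,15}  (accept∈set)
'd' @ 2: {1,5,13,14,15}  (accept∈set)
'd' @ 3: {1,5,13,14,15}  (accept∈set)
'd' @ 4: {1,5,13,14,15}  (accept∈set)
'c' @ 5: {1,5,13,14,15}  (accept∈set)
after full input: {1,5,13,14,15}  (accept=1 in)

Answer: ACCEPT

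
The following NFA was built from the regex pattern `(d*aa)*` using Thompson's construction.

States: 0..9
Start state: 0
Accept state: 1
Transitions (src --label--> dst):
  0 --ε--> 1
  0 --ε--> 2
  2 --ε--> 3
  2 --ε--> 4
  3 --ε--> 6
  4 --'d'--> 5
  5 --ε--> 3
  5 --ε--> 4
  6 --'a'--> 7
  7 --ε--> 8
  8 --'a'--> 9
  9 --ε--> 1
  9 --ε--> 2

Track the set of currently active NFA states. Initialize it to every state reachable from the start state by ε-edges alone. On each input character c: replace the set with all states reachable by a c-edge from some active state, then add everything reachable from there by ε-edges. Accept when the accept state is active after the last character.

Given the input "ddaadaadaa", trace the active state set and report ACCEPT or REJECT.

Answer: ACCEPT

Derivation:
initial (ε-close {0}): {0,1,2,3,4,6}
'd' @ 1: {3,4,5,6}
'd' @ 2: {3,4,5,6}
'a' @ 3: {7,8}
'a' @ 4: {1,2,3,4,6,9}  ✓accept
'd' @ 5: {3,4,5,6}
'a' @ 6: {7,8}
'a' @ 7: {1,2,3,4,6,9}  ✓accept
'd' @ 8: {3,4,5,6}
'a' @ 9: {7,8}
'a' @ 10: {1,2,3,4,6,9}  ✓accept
final: {1,2,3,4,6,9}; accept 1 in set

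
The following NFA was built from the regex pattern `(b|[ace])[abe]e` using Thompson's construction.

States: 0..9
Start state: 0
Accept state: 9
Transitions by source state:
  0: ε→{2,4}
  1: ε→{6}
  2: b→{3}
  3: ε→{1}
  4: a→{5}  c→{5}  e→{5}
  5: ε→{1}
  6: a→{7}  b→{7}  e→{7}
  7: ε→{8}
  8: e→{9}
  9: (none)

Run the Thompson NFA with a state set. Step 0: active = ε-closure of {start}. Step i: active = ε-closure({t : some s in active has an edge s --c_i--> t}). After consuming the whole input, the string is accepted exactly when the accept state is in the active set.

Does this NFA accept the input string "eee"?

initial (ε-close {0}): {0,2,4}
'e' @ 1: {1,5,6}
'e' @ 2: {7,8}
'e' @ 3: {9}  [accepting]
after full input: {9}  (accept=9 in)

Answer: ACCEPT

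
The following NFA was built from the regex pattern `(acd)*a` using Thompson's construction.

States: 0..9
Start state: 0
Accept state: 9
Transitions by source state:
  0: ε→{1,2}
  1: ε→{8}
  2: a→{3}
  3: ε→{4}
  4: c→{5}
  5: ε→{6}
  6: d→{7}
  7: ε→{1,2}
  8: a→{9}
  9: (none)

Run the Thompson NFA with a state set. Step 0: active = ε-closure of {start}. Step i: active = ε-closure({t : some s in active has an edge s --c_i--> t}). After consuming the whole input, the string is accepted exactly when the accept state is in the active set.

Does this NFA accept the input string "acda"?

Answer: ACCEPT

Derivation:
start: ε-closure({0}) = {0,1,2,8}
'a' @ 1: {3,4,9}  [accepting]
'c' @ 2: {5,6}
'd' @ 3: {1,2,7,8}
'a' @ 4: {3,4,9}  [accepting]
final: {3,4,9}; accept 9 in set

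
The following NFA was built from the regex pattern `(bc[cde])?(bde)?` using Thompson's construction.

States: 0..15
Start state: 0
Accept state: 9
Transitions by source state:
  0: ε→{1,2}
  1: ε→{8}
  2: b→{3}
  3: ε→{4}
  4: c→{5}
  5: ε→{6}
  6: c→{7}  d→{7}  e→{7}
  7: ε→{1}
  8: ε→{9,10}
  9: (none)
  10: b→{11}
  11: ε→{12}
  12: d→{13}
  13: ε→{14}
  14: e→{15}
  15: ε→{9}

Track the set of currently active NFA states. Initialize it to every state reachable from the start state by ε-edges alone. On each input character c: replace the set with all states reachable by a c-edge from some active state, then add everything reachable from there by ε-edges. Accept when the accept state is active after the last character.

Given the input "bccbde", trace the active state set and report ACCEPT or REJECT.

start: ε-closure({0}) = {0,1,2,8,9,10}
'b' @ 1: {3,4,11,12}
'c' @ 2: {5,6}
'c' @ 3: {1,7,8,9,10}  [accepting]
'b' @ 4: {11,12}
'd' @ 5: {13,14}
'e' @ 6: {9,15}  [accepting]
end set {9,15} — state 9 in

Answer: ACCEPT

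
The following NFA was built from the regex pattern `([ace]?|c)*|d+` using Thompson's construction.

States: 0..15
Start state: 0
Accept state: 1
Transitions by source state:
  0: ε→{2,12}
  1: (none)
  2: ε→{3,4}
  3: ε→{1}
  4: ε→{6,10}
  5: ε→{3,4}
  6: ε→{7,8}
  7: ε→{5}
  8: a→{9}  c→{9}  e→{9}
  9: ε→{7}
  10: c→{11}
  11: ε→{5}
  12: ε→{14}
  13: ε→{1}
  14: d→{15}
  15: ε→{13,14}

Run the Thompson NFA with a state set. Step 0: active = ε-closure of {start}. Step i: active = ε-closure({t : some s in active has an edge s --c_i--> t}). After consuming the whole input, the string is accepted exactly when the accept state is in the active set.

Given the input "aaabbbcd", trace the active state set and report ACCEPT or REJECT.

Answer: REJECT

Derivation:
initial (ε-close {0}): {0,1,2,3,4,5,6,7,8,10,12,14}
'a' @ 1: {1,3,4,5,6,7,8,9,10}  [accepting]
'a' @ 2: {1,3,4,5,6,7,8,9,10}  [accepting]
'a' @ 3: {1,3,4,5,6,7,8,9,10}  [accepting]
'b' @ 4: {}  — dead — no transitions
rest 'bbcd' ignored (set empty)
end set {} — state 1 not in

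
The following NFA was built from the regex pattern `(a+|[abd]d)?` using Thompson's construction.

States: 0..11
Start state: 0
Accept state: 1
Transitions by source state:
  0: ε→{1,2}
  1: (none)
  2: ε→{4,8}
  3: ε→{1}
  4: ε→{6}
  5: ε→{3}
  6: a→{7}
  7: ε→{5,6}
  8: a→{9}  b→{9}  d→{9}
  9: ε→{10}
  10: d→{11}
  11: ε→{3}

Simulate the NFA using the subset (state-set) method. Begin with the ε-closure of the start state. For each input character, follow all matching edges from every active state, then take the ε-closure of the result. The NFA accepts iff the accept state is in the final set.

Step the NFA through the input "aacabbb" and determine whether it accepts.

S₀ = ε-closure({0}) = {0,1,2,4,6,8}
'a' @ 1: {1,3,5,6,7,9,10}  ✓accept
'a' @ 2: {1,3,5,6,7}  ✓accept
'c' @ 3: {}  — dead — no transitions
rest 'abbb' ignored (set empty)
end set {} — state 1 not in

Answer: REJECT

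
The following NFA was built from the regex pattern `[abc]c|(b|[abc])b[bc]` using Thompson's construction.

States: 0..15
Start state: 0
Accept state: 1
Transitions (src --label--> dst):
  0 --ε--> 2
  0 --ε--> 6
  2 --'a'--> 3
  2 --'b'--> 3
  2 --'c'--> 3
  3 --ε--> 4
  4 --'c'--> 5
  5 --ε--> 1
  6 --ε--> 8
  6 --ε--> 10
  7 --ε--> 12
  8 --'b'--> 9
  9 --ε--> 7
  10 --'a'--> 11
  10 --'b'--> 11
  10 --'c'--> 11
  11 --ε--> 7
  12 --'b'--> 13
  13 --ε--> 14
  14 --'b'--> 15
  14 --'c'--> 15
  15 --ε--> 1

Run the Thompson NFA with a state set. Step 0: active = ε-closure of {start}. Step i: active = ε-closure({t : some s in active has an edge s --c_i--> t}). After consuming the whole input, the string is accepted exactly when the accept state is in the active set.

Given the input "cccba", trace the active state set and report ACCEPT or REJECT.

start: ε-closure({0}) = {0,2,6,8,10}
'c' @ 1: {3,4,7,11,12}
'c' @ 2: {1,5}  (accept∈set)
'c' @ 3: {}  — dead — no transitions
rest 'ba' ignored (set empty)
after full input: {}  (accept=1 not in)

Answer: REJECT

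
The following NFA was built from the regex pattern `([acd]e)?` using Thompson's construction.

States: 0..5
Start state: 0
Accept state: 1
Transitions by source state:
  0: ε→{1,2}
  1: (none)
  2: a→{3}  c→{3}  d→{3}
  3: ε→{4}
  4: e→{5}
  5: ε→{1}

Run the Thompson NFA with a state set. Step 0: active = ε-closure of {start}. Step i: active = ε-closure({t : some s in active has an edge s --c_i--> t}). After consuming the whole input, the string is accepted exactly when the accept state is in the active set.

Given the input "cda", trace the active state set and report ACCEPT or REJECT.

start: ε-closure({0}) = {0,1,2}
'c' @ 1: {3,4}
'd' @ 2: {}  — dead — no transitions
rest 'a' ignored (set empty)
after full input: {}  (accept=1 not in)

Answer: REJECT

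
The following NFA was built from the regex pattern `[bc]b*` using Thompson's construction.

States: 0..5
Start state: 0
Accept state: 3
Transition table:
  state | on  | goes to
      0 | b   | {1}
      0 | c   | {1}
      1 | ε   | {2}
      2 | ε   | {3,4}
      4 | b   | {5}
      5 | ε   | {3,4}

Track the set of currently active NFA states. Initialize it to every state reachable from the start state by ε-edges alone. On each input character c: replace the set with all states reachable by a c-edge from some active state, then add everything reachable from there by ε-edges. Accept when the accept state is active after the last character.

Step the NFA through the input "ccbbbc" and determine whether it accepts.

Answer: REJECT

Trace:
initial (ε-close {0}): {0}
'c' @ 1: {1,2,3,4}  [accepting]
'c' @ 2: {}  — state set empty
rest 'bbbc' ignored (set empty)
final: {}; accept 3 not in set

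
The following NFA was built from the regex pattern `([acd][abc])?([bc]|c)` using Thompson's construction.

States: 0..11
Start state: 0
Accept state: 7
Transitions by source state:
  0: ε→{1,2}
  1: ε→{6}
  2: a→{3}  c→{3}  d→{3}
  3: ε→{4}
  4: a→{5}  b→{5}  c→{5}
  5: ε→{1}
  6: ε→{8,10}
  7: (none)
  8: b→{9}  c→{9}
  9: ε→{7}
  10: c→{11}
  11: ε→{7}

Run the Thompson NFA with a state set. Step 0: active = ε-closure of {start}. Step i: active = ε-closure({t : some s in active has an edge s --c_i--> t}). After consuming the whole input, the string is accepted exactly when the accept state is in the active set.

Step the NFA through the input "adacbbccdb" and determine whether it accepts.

Answer: REJECT

Trace:
initial (ε-close {0}): {0,1,2,6,8,10}
'a' @ 1: {3,4}
'd' @ 2: {}  — no active states
rest 'acbbccdb' ignored (set empty)
end set {} — state 7 not in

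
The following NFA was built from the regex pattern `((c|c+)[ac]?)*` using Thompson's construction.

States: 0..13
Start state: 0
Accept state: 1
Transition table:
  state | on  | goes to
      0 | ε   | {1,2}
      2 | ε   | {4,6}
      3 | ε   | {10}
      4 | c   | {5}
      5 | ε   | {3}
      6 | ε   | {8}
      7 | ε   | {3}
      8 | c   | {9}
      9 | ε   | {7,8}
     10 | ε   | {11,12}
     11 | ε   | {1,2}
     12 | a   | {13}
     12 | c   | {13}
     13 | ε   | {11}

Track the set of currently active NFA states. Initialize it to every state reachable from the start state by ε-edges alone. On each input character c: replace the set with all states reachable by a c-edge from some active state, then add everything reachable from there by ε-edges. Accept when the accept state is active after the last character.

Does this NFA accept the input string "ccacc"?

Answer: ACCEPT

Trace:
S₀ = ε-closure({0}) = {0,1,2,4,6,8}
'c' @ 1: {1,2,3,4,5,6,7,8,9,10,11,12}  (accept∈set)
'c' @ 2: {1,2,3,4,5,6,7,8,9,10,11,12,13}  (accept∈set)
'a' @ 3: {1,2,4,6,8,11,13}  (accept∈set)
'c' @ 4: {1,2,3,4,5,6,7,8,9,10,11,12}  (accept∈set)
'c' @ 5: {1,2,3,4,5,6,7,8,9,10,11,12,13}  (accept∈set)
final: {1,2,3,4,5,6,7,8,9,10,11,12,13}; accept 1 in set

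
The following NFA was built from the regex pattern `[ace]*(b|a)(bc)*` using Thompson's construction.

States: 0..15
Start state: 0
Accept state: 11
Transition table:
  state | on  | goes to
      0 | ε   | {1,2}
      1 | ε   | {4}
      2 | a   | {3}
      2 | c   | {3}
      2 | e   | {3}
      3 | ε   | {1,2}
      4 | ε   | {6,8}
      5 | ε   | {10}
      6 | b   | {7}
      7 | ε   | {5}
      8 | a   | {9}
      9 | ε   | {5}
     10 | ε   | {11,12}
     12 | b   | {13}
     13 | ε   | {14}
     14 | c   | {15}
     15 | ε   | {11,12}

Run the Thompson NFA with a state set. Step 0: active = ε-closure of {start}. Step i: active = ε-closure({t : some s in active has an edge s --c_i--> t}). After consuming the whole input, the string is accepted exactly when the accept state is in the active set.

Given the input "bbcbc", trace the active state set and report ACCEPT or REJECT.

Answer: ACCEPT

Steps:
S₀ = ε-closure({0}) = {0,1,2,4,6,8}
'b' @ 1: {5,7,10,11,12}  (accept∈set)
'b' @ 2: {13,14}
'c' @ 3: {11,12,15}  (accept∈set)
'b' @ 4: {13,14}
'c' @ 5: {11,12,15}  (accept∈set)
end set {11,12,15} — state 11 in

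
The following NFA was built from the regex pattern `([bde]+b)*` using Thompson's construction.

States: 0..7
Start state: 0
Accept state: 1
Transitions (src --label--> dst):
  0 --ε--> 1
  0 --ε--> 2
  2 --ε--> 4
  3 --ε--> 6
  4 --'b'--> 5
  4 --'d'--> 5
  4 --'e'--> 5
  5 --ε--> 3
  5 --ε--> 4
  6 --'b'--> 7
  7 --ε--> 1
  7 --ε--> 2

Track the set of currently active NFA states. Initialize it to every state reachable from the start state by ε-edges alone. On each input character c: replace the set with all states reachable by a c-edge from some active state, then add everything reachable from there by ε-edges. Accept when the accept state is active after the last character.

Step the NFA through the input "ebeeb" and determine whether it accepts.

start: ε-closure({0}) = {0,1,2,4}
'e' @ 1: {3,4,5,6}
'b' @ 2: {1,2,3,4,5,6,7}  ✓accept
'e' @ 3: {3,4,5,6}
'e' @ 4: {3,4,5,6}
'b' @ 5: {1,2,3,4,5,6,7}  ✓accept
final: {1,2,3,4,5,6,7}; accept 1 in set

Answer: ACCEPT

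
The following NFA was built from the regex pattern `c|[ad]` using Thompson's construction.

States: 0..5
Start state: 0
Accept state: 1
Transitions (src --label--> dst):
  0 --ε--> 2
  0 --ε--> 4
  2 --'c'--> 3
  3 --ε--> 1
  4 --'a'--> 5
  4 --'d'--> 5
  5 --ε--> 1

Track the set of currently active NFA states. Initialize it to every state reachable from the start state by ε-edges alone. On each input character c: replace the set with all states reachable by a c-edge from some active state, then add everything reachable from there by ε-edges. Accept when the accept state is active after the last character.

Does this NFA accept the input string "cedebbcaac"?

Answer: REJECT

Trace:
initial (ε-close {0}): {0,2,4}
'c' @ 1: {1,3}  ✓accept
'e' @ 2: {}  — state set empty
rest 'debbcaac' ignored (set empty)
after full input: {}  (accept=1 not in)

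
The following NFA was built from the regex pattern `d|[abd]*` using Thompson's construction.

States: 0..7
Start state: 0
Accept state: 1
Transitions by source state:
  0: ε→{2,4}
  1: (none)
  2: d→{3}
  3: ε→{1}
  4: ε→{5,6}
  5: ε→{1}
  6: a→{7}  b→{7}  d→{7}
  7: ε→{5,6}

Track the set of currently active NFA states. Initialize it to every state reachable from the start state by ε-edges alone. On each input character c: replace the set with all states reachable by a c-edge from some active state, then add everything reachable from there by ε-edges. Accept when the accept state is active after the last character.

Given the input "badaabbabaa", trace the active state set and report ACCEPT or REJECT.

Answer: ACCEPT

Trace:
S₀ = ε-closure({0}) = {0,1,2,4,5,6}
'b' @ 1: {1,5,6,7}  (accept∈set)
'a' @ 2: {1,5,6,7}  (accept∈set)
'd' @ 3: {1,5,6,7}  (accept∈set)
'a' @ 4: {1,5,6,7}  (accept∈set)
'a' @ 5: {1,5,6,7}  (accept∈set)
'b' @ 6: {1,5,6,7}  (accept∈set)
'b' @ 7: {1,5,6,7}  (accept∈set)
'a' @ 8: {1,5,6,7}  (accept∈set)
'b' @ 9: {1,5,6,7}  (accept∈set)
'a' @ 10: {1,5,6,7}  (accept∈set)
'a' @ 11: {1,5,6,7}  (accept∈set)
final: {1,5,6,7}; accept 1 in set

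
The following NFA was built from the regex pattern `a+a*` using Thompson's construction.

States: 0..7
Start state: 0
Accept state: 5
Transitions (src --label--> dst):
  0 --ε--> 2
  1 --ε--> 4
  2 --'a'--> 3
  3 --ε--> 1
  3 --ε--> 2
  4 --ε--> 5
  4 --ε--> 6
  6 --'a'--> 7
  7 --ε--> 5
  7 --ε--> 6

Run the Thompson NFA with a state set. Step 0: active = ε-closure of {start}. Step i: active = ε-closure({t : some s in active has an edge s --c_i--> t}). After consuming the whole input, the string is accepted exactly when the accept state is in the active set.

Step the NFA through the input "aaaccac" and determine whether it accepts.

start: ε-closure({0}) = {0,2}
'a' @ 1: {1,2,3,4,5,6}  [accepting]
'a' @ 2: {1,2,3,4,5,6,7}  [accepting]
'a' @ 3: {1,2,3,4,5,6,7}  [accepting]
'c' @ 4: {}  — no active states
rest 'cac' ignored (set empty)
final: {}; accept 5 not in set

Answer: REJECT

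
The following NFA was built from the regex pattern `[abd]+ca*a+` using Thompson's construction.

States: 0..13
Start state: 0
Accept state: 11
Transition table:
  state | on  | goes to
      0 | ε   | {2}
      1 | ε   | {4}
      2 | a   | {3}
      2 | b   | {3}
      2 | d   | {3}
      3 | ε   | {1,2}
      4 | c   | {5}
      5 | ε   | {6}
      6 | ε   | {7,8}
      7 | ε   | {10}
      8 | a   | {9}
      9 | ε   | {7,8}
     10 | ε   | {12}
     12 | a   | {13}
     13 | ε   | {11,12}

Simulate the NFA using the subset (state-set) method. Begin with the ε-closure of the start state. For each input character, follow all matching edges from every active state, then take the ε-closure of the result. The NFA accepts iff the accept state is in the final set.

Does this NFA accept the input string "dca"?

Answer: ACCEPT

Steps:
initial (ε-close {0}): {0,2}
'd' @ 1: {1,2,3,4}
'c' @ 2: {5,6,7,8,10,12}
'a' @ 3: {7,8,9,10,11,12,13}  ✓accept
final: {7,8,9,10,11,12,13}; accept 11 in set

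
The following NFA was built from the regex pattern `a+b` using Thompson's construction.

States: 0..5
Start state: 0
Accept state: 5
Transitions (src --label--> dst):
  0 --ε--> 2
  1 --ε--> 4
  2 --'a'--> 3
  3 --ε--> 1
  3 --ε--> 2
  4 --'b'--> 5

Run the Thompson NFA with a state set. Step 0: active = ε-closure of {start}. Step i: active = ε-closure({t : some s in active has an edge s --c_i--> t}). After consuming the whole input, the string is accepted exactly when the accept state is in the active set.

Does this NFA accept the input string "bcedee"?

S₀ = ε-closure({0}) = {0,2}
'b' @ 1: {}  — no active states
rest 'cedee' ignored (set empty)
final: {}; accept 5 not in set

Answer: REJECT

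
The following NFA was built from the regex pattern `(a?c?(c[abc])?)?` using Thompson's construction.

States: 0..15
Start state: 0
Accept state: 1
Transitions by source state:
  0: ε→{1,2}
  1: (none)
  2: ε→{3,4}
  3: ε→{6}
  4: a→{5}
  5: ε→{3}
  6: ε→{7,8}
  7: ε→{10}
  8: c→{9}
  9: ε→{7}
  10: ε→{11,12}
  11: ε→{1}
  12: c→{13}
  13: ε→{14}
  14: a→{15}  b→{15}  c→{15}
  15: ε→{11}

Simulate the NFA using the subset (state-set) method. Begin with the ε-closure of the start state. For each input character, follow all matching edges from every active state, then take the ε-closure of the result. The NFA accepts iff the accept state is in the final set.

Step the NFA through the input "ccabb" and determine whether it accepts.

Answer: REJECT

Steps:
start: ε-closure({0}) = {0,1,2,3,4,6,7,8,10,11,12}
'c' @ 1: {1,7,9,10,11,12,13,14}  (accept∈set)
'c' @ 2: {1,11,13,14,15}  (accept∈set)
'a' @ 3: {1,11,15}  (accept∈set)
'b' @ 4: {}  — no active states
rest 'b' ignored (set empty)
after full input: {}  (accept=1 not in)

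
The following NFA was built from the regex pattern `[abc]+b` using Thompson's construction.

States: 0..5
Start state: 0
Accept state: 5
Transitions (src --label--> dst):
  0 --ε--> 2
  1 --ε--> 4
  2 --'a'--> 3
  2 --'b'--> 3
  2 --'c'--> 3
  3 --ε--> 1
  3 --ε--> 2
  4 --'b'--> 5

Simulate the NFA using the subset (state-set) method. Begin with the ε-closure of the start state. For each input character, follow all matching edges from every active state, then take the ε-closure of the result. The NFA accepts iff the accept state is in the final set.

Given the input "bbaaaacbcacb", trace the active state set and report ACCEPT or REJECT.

Answer: ACCEPT

Trace:
initial (ε-close {0}): {0,2}
'b' @ 1: {1,2,3,4}
'b' @ 2: {1,2,3,4,5}  [accepting]
'a' @ 3: {1,2,3,4}
'a' @ 4: {1,2,3,4}
'a' @ 5: {1,2,3,4}
'a' @ 6: {1,2,3,4}
'c' @ 7: {1,2,3,4}
'b' @ 8: {1,2,3,4,5}  [accepting]
'c' @ 9: {1,2,3,4}
'a' @ 10: {1,2,3,4}
'c' @ 11: {1,2,3,4}
'b' @ 12: {1,2,3,4,5}  [accepting]
end set {1,2,3,4,5} — state 5 in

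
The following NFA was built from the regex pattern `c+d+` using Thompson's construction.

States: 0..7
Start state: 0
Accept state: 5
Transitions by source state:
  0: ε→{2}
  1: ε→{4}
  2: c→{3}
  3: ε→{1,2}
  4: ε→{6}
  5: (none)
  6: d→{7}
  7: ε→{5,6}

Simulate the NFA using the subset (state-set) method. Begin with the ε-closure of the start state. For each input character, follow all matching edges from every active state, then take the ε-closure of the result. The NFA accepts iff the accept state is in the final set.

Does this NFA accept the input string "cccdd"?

Answer: ACCEPT

Steps:
S₀ = ε-closure({0}) = {0,2}
'c' @ 1: {1,2,3,4,6}
'c' @ 2: {1,2,3,4,6}
'c' @ 3: {1,2,3,4,6}
'd' @ 4: {5,6,7}  ✓accept
'd' @ 5: {5,6,7}  ✓accept
after full input: {5,6,7}  (accept=5 in)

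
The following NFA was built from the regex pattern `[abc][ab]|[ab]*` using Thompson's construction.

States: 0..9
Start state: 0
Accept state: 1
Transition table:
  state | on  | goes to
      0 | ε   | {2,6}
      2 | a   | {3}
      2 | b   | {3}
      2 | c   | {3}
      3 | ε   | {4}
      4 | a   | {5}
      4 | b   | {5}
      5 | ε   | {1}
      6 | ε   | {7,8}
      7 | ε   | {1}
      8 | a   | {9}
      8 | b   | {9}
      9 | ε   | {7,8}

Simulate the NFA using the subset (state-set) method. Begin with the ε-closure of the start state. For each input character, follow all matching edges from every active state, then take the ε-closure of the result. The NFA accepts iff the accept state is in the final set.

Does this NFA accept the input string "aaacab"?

S₀ = ε-closure({0}) = {0,1,2,6,7,8}
'a' @ 1: {1,3,4,7,8,9}  (accept∈set)
'a' @ 2: {1,5,7,8,9}  (accept∈set)
'a' @ 3: {1,7,8,9}  (accept∈set)
'c' @ 4: {}  — dead — no transitions
rest 'ab' ignored (set empty)
final: {}; accept 1 not in set

Answer: REJECT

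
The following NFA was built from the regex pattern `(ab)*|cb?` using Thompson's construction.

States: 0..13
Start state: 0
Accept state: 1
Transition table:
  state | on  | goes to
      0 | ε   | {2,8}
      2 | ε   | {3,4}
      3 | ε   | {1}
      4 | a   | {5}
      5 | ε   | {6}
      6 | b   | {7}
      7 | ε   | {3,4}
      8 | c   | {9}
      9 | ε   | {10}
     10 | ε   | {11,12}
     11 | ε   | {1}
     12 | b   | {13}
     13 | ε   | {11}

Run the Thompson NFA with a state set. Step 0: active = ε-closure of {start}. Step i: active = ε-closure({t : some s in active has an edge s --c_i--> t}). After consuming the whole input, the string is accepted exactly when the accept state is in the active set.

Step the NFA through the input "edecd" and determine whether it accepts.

S₀ = ε-closure({0}) = {0,1,2,3,4,8}
'e' @ 1: {}  — no active states
rest 'decd' ignored (set empty)
after full input: {}  (accept=1 not in)

Answer: REJECT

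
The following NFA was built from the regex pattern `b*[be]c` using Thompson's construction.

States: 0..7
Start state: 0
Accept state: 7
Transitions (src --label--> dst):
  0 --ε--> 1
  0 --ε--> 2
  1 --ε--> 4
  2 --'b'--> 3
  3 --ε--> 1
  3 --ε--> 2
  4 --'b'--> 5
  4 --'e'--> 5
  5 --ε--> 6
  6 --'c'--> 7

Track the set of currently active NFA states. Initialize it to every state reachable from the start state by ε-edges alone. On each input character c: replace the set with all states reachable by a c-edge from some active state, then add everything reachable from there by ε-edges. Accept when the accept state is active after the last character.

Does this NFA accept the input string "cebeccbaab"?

Answer: REJECT

Trace:
S₀ = ε-closure({0}) = {0,1,2,4}
'c' @ 1: {}  — dead — no transitions
rest 'ebeccbaab' ignored (set empty)
end set {} — state 7 not in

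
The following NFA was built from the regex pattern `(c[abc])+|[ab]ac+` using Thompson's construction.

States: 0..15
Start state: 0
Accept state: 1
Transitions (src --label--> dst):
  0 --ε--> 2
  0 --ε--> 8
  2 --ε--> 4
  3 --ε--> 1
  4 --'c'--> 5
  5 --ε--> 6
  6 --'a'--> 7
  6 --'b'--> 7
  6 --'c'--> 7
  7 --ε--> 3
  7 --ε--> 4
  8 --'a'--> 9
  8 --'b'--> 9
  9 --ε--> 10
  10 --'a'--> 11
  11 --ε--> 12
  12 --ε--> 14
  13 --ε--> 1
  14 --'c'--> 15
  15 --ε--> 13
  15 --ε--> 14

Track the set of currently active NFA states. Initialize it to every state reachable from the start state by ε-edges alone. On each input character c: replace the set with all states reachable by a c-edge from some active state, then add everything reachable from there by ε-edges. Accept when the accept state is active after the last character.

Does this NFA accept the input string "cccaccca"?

Answer: ACCEPT

Steps:
S₀ = ε-closure({0}) = {0,2,4,8}
'c' @ 1: {5,6}
'c' @ 2: {1,3,4,7}  (accept∈set)
'c' @ 3: {5,6}
'a' @ 4: {1,3,4,7}  (accept∈set)
'c' @ 5: {5,6}
'c' @ 6: {1,3,4,7}  (accept∈set)
'c' @ 7: {5,6}
'a' @ 8: {1,3,4,7}  (accept∈set)
end set {1,3,4,7} — state 1 in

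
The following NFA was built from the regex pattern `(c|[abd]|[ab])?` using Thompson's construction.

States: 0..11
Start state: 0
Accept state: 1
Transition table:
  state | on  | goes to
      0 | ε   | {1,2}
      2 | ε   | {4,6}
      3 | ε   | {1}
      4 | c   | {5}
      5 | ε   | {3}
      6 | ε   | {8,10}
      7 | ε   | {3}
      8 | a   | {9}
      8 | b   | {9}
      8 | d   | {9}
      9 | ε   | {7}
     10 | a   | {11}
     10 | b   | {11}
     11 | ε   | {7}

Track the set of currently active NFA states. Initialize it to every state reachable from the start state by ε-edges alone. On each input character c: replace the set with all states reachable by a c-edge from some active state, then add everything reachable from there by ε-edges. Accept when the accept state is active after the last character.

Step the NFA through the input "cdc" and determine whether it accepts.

start: ε-closure({0}) = {0,1,2,4,6,8,10}
'c' @ 1: {1,3,5}  (accept∈set)
'd' @ 2: {}  — no active states
rest 'c' ignored (set empty)
end set {} — state 1 not in

Answer: REJECT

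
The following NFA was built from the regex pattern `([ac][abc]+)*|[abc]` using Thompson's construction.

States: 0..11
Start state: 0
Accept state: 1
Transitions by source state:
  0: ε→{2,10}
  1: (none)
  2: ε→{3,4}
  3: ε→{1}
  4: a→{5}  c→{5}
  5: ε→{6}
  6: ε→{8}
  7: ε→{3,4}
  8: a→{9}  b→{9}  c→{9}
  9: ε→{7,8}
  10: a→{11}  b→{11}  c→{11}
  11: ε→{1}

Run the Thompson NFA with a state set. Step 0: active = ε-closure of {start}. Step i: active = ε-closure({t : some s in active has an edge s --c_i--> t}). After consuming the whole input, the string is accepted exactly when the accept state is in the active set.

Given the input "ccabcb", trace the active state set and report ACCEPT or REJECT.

Answer: ACCEPT

Trace:
S₀ = ε-closure({0}) = {0,1,2,3,4,10}
'c' @ 1: {1,5,6,8,11}  ✓accept
'c' @ 2: {1,3,4,7,8,9}  ✓accept
'a' @ 3: {1,3,4,5,6,7,8,9}  ✓accept
'b' @ 4: {1,3,4,7,8,9}  ✓accept
'c' @ 5: {1,3,4,5,6,7,8,9}  ✓accept
'b' @ 6: {1,3,4,7,8,9}  ✓accept
final: {1,3,4,7,8,9}; accept 1 in set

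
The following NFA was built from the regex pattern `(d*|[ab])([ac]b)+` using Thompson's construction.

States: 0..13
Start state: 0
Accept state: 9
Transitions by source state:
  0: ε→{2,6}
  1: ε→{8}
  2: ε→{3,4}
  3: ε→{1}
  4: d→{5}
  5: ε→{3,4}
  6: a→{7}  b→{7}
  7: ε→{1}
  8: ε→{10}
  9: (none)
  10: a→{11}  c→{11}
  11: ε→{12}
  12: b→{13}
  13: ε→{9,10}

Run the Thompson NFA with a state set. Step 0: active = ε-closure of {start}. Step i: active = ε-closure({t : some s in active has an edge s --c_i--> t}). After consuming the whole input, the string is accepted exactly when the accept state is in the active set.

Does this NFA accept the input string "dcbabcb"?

S₀ = ε-closure({0}) = {0,1,2,3,4,6,8,10}
'd' @ 1: {1,3,4,5,8,10}
'c' @ 2: {11,12}
'b' @ 3: {9,10,13}  (accept∈set)
'a' @ 4: {11,12}
'b' @ 5: {9,10,13}  (accept∈set)
'c' @ 6: {11,12}
'b' @ 7: {9,10,13}  (accept∈set)
final: {9,10,13}; accept 9 in set

Answer: ACCEPT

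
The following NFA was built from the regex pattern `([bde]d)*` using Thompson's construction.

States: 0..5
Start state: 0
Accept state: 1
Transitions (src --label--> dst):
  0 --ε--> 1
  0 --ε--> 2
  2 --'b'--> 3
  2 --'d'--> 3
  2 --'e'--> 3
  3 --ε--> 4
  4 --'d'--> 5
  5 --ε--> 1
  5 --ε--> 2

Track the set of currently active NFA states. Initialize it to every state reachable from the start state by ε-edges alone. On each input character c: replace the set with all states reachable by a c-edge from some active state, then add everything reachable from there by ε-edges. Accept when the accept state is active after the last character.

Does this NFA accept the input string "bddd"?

initial (ε-close {0}): {0,1,2}
'b' @ 1: {3,4}
'd' @ 2: {1,2,5}  ✓accept
'd' @ 3: {3,4}
'd' @ 4: {1,2,5}  ✓accept
end set {1,2,5} — state 1 in

Answer: ACCEPT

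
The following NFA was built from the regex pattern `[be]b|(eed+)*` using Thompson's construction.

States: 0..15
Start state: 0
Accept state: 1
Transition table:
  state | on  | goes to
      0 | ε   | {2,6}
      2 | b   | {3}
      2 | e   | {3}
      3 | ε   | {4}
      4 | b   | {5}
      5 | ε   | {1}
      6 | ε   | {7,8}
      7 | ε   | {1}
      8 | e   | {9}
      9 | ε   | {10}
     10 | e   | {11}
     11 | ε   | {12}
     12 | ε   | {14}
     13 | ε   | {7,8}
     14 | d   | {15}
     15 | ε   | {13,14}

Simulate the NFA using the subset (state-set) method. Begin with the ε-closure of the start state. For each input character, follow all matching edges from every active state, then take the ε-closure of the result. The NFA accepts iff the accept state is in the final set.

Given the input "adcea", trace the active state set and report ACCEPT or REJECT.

initial (ε-close {0}): {0,1,2,6,7,8}
'a' @ 1: {}  — dead — no transitions
rest 'dcea' ignored (set empty)
end set {} — state 1 not in

Answer: REJECT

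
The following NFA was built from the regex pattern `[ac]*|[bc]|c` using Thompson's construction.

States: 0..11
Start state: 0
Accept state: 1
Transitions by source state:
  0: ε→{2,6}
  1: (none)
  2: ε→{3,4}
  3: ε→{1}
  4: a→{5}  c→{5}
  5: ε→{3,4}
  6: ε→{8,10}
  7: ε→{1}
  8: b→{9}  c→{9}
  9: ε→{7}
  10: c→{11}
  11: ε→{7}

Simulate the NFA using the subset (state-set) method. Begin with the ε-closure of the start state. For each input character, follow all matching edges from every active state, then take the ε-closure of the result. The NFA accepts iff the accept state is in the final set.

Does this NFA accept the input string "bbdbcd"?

Answer: REJECT

Derivation:
S₀ = ε-closure({0}) = {0,1,2,3,4,6,8,10}
'b' @ 1: {1,7,9}  [accepting]
'b' @ 2: {}  — no active states
rest 'dbcd' ignored (set empty)
final: {}; accept 1 not in set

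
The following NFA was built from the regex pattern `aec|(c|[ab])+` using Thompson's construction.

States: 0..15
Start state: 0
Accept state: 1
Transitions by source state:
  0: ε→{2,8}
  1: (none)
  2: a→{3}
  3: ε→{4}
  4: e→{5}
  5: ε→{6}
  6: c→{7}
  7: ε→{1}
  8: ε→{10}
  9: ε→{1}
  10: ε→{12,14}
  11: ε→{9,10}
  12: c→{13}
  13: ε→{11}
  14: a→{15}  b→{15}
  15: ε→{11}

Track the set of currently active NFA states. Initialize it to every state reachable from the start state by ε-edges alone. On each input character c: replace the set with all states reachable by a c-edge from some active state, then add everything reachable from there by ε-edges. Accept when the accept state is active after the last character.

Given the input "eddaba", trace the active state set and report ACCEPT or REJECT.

initial (ε-close {0}): {0,2,8,10,12,14}
'e' @ 1: {}  — state set empty
rest 'ddaba' ignored (set empty)
final: {}; accept 1 not in set

Answer: REJECT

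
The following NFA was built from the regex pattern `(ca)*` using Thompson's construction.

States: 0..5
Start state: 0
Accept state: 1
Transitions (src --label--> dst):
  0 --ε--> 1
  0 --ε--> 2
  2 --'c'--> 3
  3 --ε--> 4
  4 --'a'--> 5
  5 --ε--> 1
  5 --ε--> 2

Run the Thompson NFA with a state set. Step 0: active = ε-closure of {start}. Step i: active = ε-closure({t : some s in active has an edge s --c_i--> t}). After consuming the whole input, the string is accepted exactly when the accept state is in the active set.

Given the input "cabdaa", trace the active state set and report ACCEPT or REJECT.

initial (ε-close {0}): {0,1,2}
'c' @ 1: {3,4}
'a' @ 2: {1,2,5}  (accept∈set)
'b' @ 3: {}  — state set empty
rest 'daa' ignored (set empty)
after full input: {}  (accept=1 not in)

Answer: REJECT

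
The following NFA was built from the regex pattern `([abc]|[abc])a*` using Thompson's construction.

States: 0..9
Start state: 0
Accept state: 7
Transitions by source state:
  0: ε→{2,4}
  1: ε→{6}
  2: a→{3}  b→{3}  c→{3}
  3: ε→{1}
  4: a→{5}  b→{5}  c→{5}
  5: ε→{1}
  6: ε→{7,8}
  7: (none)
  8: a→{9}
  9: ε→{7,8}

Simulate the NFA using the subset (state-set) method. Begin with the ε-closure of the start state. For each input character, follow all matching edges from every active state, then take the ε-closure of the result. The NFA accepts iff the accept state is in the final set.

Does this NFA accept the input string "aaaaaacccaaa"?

S₀ = ε-closure({0}) = {0,2,4}
'a' @ 1: {1,3,5,6,7,8}  ✓accept
'a' @ 2: {7,8,9}  ✓accept
'a' @ 3: {7,8,9}  ✓accept
'a' @ 4: {7,8,9}  ✓accept
'a' @ 5: {7,8,9}  ✓accept
'a' @ 6: {7,8,9}  ✓accept
'c' @ 7: {}  — no active states
rest 'ccaaa' ignored (set empty)
end set {} — state 7 not in

Answer: REJECT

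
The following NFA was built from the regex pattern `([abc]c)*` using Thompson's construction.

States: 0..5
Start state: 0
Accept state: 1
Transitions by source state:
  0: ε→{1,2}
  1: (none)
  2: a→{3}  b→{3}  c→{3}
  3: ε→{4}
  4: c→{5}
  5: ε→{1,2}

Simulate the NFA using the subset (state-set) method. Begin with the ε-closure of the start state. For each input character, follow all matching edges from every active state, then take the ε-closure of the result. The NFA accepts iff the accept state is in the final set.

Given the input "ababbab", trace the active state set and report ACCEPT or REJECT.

Answer: REJECT

Steps:
initial (ε-close {0}): {0,1,2}
'a' @ 1: {3,4}
'b' @ 2: {}  — state set empty
rest 'abbab' ignored (set empty)
end set {} — state 1 not in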